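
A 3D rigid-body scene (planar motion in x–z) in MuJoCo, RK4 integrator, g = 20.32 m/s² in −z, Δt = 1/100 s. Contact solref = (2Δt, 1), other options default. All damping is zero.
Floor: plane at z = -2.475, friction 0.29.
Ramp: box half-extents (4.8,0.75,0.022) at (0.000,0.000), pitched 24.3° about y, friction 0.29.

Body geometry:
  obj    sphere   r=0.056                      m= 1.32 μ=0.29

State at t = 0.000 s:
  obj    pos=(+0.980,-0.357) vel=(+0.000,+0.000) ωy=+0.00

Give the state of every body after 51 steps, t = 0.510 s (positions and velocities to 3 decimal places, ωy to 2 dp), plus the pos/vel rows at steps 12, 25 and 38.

State at t = 0.510 s:
  obj    pos=(+1.688,-0.677) vel=(+2.776,-1.254) ωy=+54.37

Key-timestep trajectory:
   step    t(s)  obj.x    obj.z    obj.vx   obj.vz 
     12  0.1200   +1.019  -0.375  +0.654  -0.295
     25  0.2500   +1.150  -0.434  +1.361  -0.615
     38  0.3800   +1.373  -0.534  +2.069  -0.934


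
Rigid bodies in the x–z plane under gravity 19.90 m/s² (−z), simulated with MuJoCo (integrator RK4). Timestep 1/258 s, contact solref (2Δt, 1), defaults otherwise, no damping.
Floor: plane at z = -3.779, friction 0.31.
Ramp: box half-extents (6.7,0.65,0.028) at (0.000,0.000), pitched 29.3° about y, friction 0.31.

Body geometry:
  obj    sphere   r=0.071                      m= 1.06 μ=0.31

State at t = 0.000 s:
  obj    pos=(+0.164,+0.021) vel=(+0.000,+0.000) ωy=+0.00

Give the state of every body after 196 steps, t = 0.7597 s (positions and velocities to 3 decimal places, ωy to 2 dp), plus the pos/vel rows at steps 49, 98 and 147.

State at t = 0.7597 s:
  obj    pos=(+1.915,-0.961) vel=(+4.609,-2.586) ωy=+74.42

Key-timestep trajectory:
   step    t(s)  obj.x    obj.z    obj.vx   obj.vz 
     49  0.1899   +0.274  -0.040  +1.152  -0.647
     98  0.3798   +0.602  -0.224  +2.304  -1.293
    147  0.5698   +1.149  -0.531  +3.457  -1.940


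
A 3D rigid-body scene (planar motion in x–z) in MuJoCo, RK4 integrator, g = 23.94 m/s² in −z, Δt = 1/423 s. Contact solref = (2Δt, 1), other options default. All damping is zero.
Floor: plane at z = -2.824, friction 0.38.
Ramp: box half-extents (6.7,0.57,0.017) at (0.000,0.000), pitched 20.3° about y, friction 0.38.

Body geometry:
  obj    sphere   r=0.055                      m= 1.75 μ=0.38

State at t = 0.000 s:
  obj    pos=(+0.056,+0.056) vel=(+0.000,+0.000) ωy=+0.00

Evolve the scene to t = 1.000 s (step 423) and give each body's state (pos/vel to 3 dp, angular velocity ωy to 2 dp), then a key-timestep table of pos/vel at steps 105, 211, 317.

State at t = 1.000 s:
  obj    pos=(+2.838,-0.973) vel=(+5.564,-2.058) ωy=+107.86

Key-timestep trajectory:
   step    t(s)  obj.x    obj.z    obj.vx   obj.vz 
    105  0.2482   +0.227  -0.007  +1.381  -0.511
    211  0.4988   +0.748  -0.200  +2.776  -1.027
    317  0.7494   +1.619  -0.522  +4.170  -1.542


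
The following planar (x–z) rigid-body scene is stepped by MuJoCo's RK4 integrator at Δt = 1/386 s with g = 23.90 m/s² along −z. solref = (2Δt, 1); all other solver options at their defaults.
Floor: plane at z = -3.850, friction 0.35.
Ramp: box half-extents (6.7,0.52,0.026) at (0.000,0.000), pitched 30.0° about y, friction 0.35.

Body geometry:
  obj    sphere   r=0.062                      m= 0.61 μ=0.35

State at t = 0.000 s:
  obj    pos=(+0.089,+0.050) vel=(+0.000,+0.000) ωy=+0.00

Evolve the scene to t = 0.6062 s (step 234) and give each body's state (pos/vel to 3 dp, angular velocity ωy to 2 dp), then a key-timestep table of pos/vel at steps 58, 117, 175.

State at t = 0.6062 s:
  obj    pos=(+1.448,-0.734) vel=(+4.481,-2.587) ωy=+83.45

Key-timestep trajectory:
   step    t(s)  obj.x    obj.z    obj.vx   obj.vz 
     58  0.1503   +0.173  +0.002  +1.111  -0.641
    117  0.3031   +0.429  -0.146  +2.241  -1.294
    175  0.4534   +0.849  -0.388  +3.352  -1.935


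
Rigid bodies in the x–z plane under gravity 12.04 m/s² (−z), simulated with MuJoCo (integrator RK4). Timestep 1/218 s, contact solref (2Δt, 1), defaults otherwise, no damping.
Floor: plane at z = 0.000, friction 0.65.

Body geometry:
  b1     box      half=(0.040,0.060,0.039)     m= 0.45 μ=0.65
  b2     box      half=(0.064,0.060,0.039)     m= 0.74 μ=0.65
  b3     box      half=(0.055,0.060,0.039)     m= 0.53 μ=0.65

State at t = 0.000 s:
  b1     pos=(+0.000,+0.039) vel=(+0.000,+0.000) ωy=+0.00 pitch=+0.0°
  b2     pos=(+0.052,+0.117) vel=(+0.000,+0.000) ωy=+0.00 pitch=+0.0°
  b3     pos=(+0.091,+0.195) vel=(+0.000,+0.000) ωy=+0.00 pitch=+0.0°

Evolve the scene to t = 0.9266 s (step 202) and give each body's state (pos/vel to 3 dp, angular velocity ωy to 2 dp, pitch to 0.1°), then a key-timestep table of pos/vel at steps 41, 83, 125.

State at t = 0.9266 s:
  b1     pos=(+0.000,+0.039) vel=(+0.000,+0.000) ωy=+0.00 pitch=+0.0°
  b2     pos=(+0.112,+0.064) vel=(+0.000,+0.000) ωy=+0.00 pitch=+90.0°
  b3     pos=(+0.315,+0.039) vel=(+0.000,+0.000) ωy=+0.00 pitch=+180.0°

Key-timestep trajectory:
   step    t(s)  b1.x    b1.z    b1.vx   b1.vz   b2.x    b2.z    b2.vx   b2.vz   b3.x    b3.z    b3.vx   b3.vz 
     41  0.1881   +0.000  +0.039  +0.000  +0.000   +0.077  +0.095  +0.248  -0.444   +0.162  +0.124  +0.621  -1.144
     83  0.3807   +0.000  +0.039  +0.000  +0.000   +0.130  +0.072  +0.029  +0.008   +0.264  +0.067  +0.358  -0.024
    125  0.5734   +0.000  +0.039  +0.000  +0.000   +0.107  +0.067  +0.034  -0.016   +0.315  +0.039  -0.001  +0.001


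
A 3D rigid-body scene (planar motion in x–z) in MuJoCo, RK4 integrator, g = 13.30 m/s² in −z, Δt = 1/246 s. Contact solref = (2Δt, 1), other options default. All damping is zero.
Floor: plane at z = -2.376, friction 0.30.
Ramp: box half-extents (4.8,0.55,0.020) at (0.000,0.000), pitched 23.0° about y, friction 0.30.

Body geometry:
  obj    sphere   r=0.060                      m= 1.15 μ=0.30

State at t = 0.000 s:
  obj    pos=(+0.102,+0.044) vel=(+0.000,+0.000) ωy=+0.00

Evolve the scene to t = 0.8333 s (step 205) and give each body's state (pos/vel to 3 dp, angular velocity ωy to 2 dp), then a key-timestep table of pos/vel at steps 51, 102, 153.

State at t = 0.8333 s:
  obj    pos=(+1.288,-0.460) vel=(+2.847,-1.209) ωy=+51.55

Key-timestep trajectory:
   step    t(s)  obj.x    obj.z    obj.vx   obj.vz 
     51  0.2073   +0.175  +0.012  +0.708  -0.301
    102  0.4146   +0.396  -0.081  +1.417  -0.601
    153  0.6220   +0.763  -0.237  +2.125  -0.902


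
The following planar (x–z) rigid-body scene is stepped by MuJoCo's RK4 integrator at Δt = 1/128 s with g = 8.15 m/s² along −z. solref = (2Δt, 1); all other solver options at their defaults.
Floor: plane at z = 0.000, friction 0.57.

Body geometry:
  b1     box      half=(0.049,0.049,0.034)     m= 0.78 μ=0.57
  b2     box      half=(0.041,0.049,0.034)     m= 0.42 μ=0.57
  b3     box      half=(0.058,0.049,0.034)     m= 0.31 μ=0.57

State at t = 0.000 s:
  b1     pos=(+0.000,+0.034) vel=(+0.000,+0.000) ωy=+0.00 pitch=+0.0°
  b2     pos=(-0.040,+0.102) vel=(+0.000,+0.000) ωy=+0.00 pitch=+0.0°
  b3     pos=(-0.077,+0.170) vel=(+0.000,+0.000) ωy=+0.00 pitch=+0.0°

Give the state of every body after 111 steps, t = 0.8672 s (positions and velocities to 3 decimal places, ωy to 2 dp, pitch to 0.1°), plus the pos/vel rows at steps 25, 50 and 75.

State at t = 0.8672 s:
  b1     pos=(+0.000,+0.034) vel=(+0.000,+0.000) ωy=+0.00 pitch=+0.0°
  b2     pos=(-0.091,+0.041) vel=(+0.000,+0.000) ωy=+0.00 pitch=-90.0°
  b3     pos=(-0.287,+0.034) vel=(+0.000,+0.000) ωy=+0.00 pitch=+180.0°

Key-timestep trajectory:
   step    t(s)  b1.x    b1.z    b1.vx   b1.vz   b2.x    b2.z    b2.vx   b2.vz   b3.x    b3.z    b3.vx   b3.vz 
     25  0.1953   +0.000  +0.034  +0.000  +0.000   -0.047  +0.103  -0.093  +0.006   -0.098  +0.162  -0.246  -0.124
     50  0.3906   +0.000  +0.034  +0.000  +0.000   -0.086  +0.072  -0.270  -0.636   -0.175  +0.060  -0.590  -0.169
     75  0.5859   +0.000  +0.034  +0.000  +0.000   -0.091  +0.041  +0.000  +0.000   -0.255  +0.060  -0.417  -0.212


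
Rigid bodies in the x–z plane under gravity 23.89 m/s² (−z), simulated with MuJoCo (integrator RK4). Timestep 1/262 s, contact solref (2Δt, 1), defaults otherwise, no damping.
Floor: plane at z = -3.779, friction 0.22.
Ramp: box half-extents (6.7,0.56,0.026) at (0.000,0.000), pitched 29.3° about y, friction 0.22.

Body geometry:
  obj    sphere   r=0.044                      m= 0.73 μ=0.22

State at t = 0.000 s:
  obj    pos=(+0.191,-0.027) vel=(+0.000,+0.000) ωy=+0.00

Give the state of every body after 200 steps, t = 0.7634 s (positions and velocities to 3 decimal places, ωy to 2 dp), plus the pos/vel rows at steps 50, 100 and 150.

State at t = 0.7634 s:
  obj    pos=(+2.313,-1.218) vel=(+5.560,-3.120) ωy=+144.84

Key-timestep trajectory:
   step    t(s)  obj.x    obj.z    obj.vx   obj.vz 
     50  0.1908   +0.324  -0.101  +1.390  -0.780
    100  0.3817   +0.722  -0.325  +2.780  -1.560
    150  0.5725   +1.385  -0.697  +4.170  -2.340


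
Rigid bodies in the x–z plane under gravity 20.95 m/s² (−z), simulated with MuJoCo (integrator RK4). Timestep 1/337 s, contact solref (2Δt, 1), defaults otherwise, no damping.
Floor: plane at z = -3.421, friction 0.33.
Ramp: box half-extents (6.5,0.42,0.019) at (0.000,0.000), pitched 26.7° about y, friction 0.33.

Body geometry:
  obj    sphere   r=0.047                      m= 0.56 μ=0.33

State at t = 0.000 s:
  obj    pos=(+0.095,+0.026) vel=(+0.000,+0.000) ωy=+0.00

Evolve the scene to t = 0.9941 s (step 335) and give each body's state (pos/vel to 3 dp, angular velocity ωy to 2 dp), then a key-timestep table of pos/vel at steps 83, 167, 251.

State at t = 0.9941 s:
  obj    pos=(+3.063,-1.467) vel=(+5.971,-3.003) ωy=+142.20

Key-timestep trajectory:
   step    t(s)  obj.x    obj.z    obj.vx   obj.vz 
     83  0.2463   +0.277  -0.066  +1.480  -0.744
    167  0.4955   +0.833  -0.345  +2.977  -1.497
    251  0.7448   +1.761  -0.812  +4.474  -2.250


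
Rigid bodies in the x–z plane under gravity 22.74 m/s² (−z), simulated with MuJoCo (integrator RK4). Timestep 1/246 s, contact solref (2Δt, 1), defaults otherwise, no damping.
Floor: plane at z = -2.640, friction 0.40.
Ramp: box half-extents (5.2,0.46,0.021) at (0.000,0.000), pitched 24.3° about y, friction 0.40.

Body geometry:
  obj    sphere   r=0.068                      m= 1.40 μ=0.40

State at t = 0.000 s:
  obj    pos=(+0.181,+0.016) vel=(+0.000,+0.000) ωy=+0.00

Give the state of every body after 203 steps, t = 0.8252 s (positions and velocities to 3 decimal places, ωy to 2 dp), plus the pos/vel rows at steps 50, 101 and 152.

State at t = 0.8252 s:
  obj    pos=(+2.255,-0.921) vel=(+5.027,-2.270) ωy=+81.10

Key-timestep trajectory:
   step    t(s)  obj.x    obj.z    obj.vx   obj.vz 
     50  0.2033   +0.307  -0.041  +1.238  -0.559
    101  0.4106   +0.695  -0.216  +2.501  -1.129
    152  0.6179   +1.344  -0.509  +3.764  -1.700


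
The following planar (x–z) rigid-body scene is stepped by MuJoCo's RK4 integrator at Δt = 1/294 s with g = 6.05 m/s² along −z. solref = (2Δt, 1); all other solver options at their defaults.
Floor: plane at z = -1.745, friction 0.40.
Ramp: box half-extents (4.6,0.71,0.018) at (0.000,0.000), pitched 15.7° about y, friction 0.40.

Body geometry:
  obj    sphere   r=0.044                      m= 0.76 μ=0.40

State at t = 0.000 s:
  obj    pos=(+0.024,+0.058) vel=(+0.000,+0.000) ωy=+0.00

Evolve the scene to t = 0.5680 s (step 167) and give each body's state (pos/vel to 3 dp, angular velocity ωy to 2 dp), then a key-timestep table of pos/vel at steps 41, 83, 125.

State at t = 0.5680 s:
  obj    pos=(+0.206,+0.007) vel=(+0.639,-0.180) ωy=+15.09

Key-timestep trajectory:
   step    t(s)  obj.x    obj.z    obj.vx   obj.vz 
     41  0.1395   +0.035  +0.055  +0.157  -0.044
     83  0.2823   +0.069  +0.045  +0.318  -0.089
    125  0.4252   +0.126  +0.029  +0.479  -0.135


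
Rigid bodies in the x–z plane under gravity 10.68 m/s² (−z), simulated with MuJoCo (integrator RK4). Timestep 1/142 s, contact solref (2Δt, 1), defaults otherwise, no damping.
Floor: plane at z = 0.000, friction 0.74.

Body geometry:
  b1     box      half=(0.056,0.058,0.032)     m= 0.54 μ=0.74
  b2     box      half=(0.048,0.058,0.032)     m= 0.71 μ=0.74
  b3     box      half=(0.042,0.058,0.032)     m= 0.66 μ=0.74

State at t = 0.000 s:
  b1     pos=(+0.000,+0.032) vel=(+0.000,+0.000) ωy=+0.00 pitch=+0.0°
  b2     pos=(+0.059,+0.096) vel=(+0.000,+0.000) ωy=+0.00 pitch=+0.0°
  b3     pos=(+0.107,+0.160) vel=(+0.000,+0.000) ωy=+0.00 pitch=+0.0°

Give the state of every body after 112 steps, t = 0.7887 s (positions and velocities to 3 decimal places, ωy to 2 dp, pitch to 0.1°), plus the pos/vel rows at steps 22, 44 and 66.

State at t = 0.7887 s:
  b1     pos=(+0.000,+0.032) vel=(+0.000,+0.000) ωy=+0.00 pitch=+0.0°
  b2     pos=(+0.100,+0.048) vel=(+0.000,+0.000) ωy=+0.00 pitch=+90.0°
  b3     pos=(+0.282,+0.032) vel=(+0.000,+0.000) ωy=+0.00 pitch=+180.0°

Key-timestep trajectory:
   step    t(s)  b1.x    b1.z    b1.vx   b1.vz   b2.x    b2.z    b2.vx   b2.vz   b3.x    b3.z    b3.vx   b3.vz 
     22  0.1549   +0.000  +0.032  -0.001  +0.000   +0.075  +0.090  +0.222  -0.150   +0.150  +0.119  +0.483  -0.747
     44  0.3099   +0.000  +0.032  +0.000  +0.000   +0.106  +0.051  +0.010  +0.029   +0.224  +0.050  +0.271  +0.132
     66  0.4648   +0.000  +0.032  +0.000  +0.000   +0.100  +0.048  -0.007  +0.006   +0.265  +0.046  +0.360  -0.198


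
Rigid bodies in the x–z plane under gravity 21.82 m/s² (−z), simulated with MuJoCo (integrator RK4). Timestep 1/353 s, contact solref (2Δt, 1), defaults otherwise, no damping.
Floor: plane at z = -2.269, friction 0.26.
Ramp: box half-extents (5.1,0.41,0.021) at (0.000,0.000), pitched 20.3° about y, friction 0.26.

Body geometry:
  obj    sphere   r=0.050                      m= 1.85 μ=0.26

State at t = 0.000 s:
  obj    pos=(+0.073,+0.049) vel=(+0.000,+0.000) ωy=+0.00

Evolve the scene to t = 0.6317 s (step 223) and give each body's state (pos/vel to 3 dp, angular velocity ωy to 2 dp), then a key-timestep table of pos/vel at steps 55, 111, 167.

State at t = 0.6317 s:
  obj    pos=(+1.085,-0.326) vel=(+3.204,-1.185) ωy=+68.31

Key-timestep trajectory:
   step    t(s)  obj.x    obj.z    obj.vx   obj.vz 
     55  0.1558   +0.135  +0.026  +0.790  -0.292
    111  0.3144   +0.324  -0.044  +1.595  -0.590
    167  0.4731   +0.641  -0.161  +2.399  -0.888


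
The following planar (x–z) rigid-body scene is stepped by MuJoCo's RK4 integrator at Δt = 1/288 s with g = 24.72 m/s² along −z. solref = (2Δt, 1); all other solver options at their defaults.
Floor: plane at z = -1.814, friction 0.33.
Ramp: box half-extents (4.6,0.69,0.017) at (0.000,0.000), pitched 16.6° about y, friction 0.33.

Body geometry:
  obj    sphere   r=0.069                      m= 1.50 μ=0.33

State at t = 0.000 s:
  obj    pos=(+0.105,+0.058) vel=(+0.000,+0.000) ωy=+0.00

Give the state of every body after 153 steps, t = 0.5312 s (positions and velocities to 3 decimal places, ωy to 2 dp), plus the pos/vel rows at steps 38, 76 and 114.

State at t = 0.5312 s:
  obj    pos=(+0.787,-0.145) vel=(+2.568,-0.766) ωy=+38.83

Key-timestep trajectory:
   step    t(s)  obj.x    obj.z    obj.vx   obj.vz 
     38  0.1319   +0.147  +0.046  +0.638  -0.190
     76  0.2639   +0.273  +0.008  +1.276  -0.380
    114  0.3958   +0.484  -0.055  +1.914  -0.570


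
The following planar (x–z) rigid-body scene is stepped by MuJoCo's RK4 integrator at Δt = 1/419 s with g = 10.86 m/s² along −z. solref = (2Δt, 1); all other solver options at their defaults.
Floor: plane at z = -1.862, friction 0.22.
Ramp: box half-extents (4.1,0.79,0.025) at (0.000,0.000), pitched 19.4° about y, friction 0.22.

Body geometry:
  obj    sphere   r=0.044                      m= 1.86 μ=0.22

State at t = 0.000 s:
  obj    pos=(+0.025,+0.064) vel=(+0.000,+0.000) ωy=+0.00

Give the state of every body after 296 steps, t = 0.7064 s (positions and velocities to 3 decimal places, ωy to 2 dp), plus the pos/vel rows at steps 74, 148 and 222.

State at t = 0.7064 s:
  obj    pos=(+0.632,-0.149) vel=(+1.717,-0.605) ωy=+41.36

Key-timestep trajectory:
   step    t(s)  obj.x    obj.z    obj.vx   obj.vz 
     74  0.1766   +0.063  +0.051  +0.429  -0.151
    148  0.3532   +0.177  +0.011  +0.858  -0.302
    222  0.5298   +0.366  -0.056  +1.288  -0.453


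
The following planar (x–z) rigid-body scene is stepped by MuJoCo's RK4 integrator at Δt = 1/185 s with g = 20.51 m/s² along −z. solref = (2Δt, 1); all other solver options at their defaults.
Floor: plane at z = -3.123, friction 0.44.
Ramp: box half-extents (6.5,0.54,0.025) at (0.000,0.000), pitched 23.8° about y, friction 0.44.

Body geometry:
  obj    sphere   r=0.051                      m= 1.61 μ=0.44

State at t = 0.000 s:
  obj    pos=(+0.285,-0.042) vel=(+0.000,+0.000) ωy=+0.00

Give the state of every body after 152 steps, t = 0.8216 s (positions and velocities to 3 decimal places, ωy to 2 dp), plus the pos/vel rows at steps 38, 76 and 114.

State at t = 0.8216 s:
  obj    pos=(+2.110,-0.848) vel=(+4.444,-1.960) ωy=+95.22

Key-timestep trajectory:
   step    t(s)  obj.x    obj.z    obj.vx   obj.vz 
     38  0.2054   +0.399  -0.093  +1.111  -0.490
     76  0.4108   +0.741  -0.244  +2.222  -0.980
    114  0.6162   +1.312  -0.496  +3.333  -1.470


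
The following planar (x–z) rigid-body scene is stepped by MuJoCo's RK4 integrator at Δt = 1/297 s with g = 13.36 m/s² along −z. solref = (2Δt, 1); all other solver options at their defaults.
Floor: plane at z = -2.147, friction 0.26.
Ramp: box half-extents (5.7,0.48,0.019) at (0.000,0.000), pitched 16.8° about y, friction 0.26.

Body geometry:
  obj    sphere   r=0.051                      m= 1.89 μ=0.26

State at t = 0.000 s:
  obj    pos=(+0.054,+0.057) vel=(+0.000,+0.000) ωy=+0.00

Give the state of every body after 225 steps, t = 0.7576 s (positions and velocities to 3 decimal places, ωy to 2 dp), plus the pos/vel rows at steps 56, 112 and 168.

State at t = 0.7576 s:
  obj    pos=(+0.812,-0.172) vel=(+2.000,-0.604) ωy=+40.97

Key-timestep trajectory:
   step    t(s)  obj.x    obj.z    obj.vx   obj.vz 
     56  0.1886   +0.101  +0.043  +0.498  -0.150
    112  0.3771   +0.242  +0.000  +0.996  -0.301
    168  0.5657   +0.476  -0.071  +1.494  -0.451


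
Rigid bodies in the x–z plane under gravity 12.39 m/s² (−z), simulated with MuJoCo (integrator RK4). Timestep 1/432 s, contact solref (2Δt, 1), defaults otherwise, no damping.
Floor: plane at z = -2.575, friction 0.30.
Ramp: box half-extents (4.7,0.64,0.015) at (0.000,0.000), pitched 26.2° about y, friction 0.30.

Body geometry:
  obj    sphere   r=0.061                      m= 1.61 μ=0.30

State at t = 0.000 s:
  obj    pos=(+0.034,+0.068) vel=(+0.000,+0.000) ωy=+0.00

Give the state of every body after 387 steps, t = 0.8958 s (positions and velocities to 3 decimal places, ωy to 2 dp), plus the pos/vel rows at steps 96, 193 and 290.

State at t = 0.8958 s:
  obj    pos=(+1.441,-0.624) vel=(+3.141,-1.545) ωy=+57.38

Key-timestep trajectory:
   step    t(s)  obj.x    obj.z    obj.vx   obj.vz 
     96  0.2222   +0.121  +0.025  +0.779  -0.383
    193  0.4468   +0.384  -0.104  +1.566  -0.771
    290  0.6713   +0.824  -0.321  +2.354  -1.158


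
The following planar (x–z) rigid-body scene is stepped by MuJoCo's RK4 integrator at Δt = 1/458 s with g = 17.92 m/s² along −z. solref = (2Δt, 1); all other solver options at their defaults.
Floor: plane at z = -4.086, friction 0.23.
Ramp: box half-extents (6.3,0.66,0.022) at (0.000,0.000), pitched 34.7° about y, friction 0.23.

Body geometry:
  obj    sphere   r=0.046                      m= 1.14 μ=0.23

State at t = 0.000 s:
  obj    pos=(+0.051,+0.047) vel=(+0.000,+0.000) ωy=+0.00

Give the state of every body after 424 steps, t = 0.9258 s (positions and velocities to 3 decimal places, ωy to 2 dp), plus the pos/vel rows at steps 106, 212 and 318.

State at t = 0.9258 s:
  obj    pos=(+2.619,-1.730) vel=(+5.546,-3.840) ωy=+146.63

Key-timestep trajectory:
   step    t(s)  obj.x    obj.z    obj.vx   obj.vz 
    106  0.2314   +0.212  -0.064  +1.387  -0.960
    212  0.4629   +0.693  -0.397  +2.773  -1.920
    318  0.6943   +1.495  -0.953  +4.160  -2.880


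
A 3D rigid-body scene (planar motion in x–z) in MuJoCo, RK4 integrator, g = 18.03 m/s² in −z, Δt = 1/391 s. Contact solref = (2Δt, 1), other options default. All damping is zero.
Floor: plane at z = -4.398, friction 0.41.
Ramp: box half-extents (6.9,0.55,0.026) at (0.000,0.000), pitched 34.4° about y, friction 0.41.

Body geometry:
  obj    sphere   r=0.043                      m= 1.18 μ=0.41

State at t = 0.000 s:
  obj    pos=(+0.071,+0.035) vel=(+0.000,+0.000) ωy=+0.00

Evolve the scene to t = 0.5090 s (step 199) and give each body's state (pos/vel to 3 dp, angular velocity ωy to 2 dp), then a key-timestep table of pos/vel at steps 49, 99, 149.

State at t = 0.5090 s:
  obj    pos=(+0.849,-0.497) vel=(+3.056,-2.092) ωy=+86.11

Key-timestep trajectory:
   step    t(s)  obj.x    obj.z    obj.vx   obj.vz 
     49  0.1253   +0.118  +0.003  +0.753  -0.515
     99  0.2532   +0.263  -0.097  +1.520  -1.041
    149  0.3811   +0.507  -0.264  +2.288  -1.567


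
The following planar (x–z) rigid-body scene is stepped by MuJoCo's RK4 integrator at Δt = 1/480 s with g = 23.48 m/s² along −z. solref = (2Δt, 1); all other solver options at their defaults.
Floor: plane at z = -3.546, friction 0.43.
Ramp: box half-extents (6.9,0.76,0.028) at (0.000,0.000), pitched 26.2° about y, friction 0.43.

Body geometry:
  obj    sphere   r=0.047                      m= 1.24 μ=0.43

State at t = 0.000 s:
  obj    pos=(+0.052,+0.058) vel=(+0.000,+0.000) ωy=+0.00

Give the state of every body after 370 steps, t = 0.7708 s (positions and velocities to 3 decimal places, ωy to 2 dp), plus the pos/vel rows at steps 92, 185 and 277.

State at t = 0.7708 s:
  obj    pos=(+2.026,-0.913) vel=(+5.121,-2.520) ωy=+121.43

Key-timestep trajectory:
   step    t(s)  obj.x    obj.z    obj.vx   obj.vz 
     92  0.1917   +0.174  -0.002  +1.274  -0.627
    185  0.3854   +0.546  -0.185  +2.561  -1.260
    277  0.5771   +1.158  -0.486  +3.834  -1.887


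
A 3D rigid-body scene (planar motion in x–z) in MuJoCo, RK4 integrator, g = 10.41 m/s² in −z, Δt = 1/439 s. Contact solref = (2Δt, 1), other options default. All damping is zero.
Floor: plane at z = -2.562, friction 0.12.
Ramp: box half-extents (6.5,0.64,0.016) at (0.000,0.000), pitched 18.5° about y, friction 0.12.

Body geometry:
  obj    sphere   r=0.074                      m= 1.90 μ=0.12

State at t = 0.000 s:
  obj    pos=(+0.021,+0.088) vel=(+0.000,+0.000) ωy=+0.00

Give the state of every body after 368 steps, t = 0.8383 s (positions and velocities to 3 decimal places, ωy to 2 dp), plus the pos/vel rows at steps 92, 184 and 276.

State at t = 0.8383 s:
  obj    pos=(+0.807,-0.175) vel=(+1.876,-0.628) ωy=+26.72

Key-timestep trajectory:
   step    t(s)  obj.x    obj.z    obj.vx   obj.vz 
     92  0.2096   +0.070  +0.071  +0.469  -0.157
    184  0.4191   +0.218  +0.022  +0.938  -0.314
    276  0.6287   +0.463  -0.060  +1.407  -0.471


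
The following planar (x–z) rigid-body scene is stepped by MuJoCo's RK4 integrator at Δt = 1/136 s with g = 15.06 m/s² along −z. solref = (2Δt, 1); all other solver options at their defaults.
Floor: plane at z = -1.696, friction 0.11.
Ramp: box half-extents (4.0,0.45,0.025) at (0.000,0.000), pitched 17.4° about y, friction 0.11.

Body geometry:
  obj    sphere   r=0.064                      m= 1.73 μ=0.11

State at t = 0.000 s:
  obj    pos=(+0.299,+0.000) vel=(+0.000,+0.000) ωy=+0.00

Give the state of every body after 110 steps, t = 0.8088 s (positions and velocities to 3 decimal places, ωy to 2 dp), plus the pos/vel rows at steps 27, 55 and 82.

State at t = 0.8088 s:
  obj    pos=(+1.303,-0.315) vel=(+2.483,-0.778) ωy=+40.63

Key-timestep trajectory:
   step    t(s)  obj.x    obj.z    obj.vx   obj.vz 
     27  0.1985   +0.360  -0.019  +0.610  -0.191
     55  0.4044   +0.550  -0.079  +1.242  -0.389
     82  0.6029   +0.857  -0.175  +1.851  -0.580


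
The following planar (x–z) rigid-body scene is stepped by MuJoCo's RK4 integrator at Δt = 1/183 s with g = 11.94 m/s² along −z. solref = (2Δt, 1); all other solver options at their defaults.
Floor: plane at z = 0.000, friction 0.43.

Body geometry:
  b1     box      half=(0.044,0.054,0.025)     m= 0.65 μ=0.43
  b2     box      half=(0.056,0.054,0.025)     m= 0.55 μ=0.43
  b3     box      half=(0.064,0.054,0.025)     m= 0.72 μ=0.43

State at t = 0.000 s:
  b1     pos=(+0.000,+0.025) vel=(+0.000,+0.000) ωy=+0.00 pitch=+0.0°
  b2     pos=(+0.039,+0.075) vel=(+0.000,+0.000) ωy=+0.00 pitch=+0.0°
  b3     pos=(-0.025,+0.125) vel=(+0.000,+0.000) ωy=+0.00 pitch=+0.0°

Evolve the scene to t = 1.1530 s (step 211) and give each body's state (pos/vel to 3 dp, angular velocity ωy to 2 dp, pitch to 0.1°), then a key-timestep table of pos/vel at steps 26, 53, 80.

State at t = 1.1530 s:
  b1     pos=(+0.001,+0.025) vel=(+0.000,+0.000) ωy=+0.00 pitch=+0.0°
  b2     pos=(+0.040,+0.075) vel=(+0.000,+0.000) ωy=+0.00 pitch=+0.0°
  b3     pos=(-0.188,+0.025) vel=(+0.000,+0.000) ωy=+0.00 pitch=+180.0°

Key-timestep trajectory:
   step    t(s)  b1.x    b1.z    b1.vx   b1.vz   b2.x    b2.z    b2.vx   b2.vz   b3.x    b3.z    b3.vx   b3.vz 
     26  0.1421   +0.000  +0.025  +0.000  +0.000   +0.039  +0.075  +0.000  +0.000   -0.037  +0.117  -0.167  -0.167
     53  0.2896   +0.001  +0.025  +0.000  +0.000   +0.040  +0.075  +0.000  +0.000   -0.095  +0.063  -0.473  +0.063
     80  0.4372   +0.001  +0.025  +0.000  +0.000   +0.040  +0.075  +0.000  +0.000   -0.157  +0.056  -0.508  -0.344


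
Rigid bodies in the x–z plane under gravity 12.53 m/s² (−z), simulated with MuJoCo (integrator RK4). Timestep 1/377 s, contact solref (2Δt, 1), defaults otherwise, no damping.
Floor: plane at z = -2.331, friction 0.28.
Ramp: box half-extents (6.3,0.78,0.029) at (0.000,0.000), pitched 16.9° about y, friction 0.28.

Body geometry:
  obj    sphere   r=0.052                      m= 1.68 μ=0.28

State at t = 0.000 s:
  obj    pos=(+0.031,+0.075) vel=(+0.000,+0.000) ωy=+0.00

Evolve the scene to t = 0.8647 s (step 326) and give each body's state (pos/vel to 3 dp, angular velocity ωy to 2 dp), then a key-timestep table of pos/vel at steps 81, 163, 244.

State at t = 0.8647 s:
  obj    pos=(+0.962,-0.208) vel=(+2.153,-0.654) ωy=+43.26

Key-timestep trajectory:
   step    t(s)  obj.x    obj.z    obj.vx   obj.vz 
     81  0.2149   +0.089  +0.058  +0.535  -0.163
    163  0.4324   +0.264  +0.005  +1.076  -0.327
    244  0.6472   +0.552  -0.083  +1.611  -0.490


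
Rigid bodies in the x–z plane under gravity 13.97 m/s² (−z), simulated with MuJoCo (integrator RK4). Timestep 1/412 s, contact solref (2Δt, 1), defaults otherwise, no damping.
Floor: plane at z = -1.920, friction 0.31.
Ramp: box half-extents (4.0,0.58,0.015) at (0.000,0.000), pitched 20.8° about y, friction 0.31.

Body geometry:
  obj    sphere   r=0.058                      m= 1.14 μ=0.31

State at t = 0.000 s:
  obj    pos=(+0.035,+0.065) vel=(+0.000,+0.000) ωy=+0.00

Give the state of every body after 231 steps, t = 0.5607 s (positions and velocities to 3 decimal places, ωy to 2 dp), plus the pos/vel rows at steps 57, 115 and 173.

State at t = 0.5607 s:
  obj    pos=(+0.556,-0.133) vel=(+1.857,-0.706) ωy=+34.25

Key-timestep trajectory:
   step    t(s)  obj.x    obj.z    obj.vx   obj.vz 
     57  0.1383   +0.067  +0.053  +0.458  -0.174
    115  0.2791   +0.164  +0.016  +0.925  -0.351
    173  0.4199   +0.327  -0.046  +1.391  -0.528


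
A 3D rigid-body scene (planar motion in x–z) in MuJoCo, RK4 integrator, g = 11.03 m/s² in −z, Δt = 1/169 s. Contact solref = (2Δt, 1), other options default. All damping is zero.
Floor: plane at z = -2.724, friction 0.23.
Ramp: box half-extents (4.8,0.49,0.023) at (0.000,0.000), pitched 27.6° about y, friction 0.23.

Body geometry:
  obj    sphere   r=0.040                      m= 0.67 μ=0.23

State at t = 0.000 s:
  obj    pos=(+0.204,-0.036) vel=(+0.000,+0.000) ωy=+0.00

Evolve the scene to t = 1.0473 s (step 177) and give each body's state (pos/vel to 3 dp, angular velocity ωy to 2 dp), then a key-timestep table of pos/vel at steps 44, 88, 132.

State at t = 1.0473 s:
  obj    pos=(+1.979,-0.963) vel=(+3.388,-1.771) ωy=+95.55

Key-timestep trajectory:
   step    t(s)  obj.x    obj.z    obj.vx   obj.vz 
     44  0.2604   +0.314  -0.093  +0.842  -0.440
     88  0.5207   +0.643  -0.265  +1.685  -0.881
    132  0.7811   +1.191  -0.552  +2.527  -1.321


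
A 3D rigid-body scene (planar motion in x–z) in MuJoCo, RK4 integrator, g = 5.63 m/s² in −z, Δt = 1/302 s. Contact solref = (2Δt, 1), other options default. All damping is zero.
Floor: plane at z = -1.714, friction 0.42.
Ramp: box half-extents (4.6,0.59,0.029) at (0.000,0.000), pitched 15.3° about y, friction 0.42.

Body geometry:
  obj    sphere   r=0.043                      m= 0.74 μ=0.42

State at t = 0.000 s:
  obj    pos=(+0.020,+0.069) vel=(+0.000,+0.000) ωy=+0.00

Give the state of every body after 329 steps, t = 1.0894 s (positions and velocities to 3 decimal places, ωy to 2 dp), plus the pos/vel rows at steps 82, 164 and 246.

State at t = 1.0894 s:
  obj    pos=(+0.627,-0.097) vel=(+1.115,-0.305) ωy=+26.88

Key-timestep trajectory:
   step    t(s)  obj.x    obj.z    obj.vx   obj.vz 
     82  0.2715   +0.058  +0.059  +0.278  -0.076
    164  0.5430   +0.171  +0.028  +0.556  -0.152
    246  0.8146   +0.360  -0.024  +0.834  -0.228


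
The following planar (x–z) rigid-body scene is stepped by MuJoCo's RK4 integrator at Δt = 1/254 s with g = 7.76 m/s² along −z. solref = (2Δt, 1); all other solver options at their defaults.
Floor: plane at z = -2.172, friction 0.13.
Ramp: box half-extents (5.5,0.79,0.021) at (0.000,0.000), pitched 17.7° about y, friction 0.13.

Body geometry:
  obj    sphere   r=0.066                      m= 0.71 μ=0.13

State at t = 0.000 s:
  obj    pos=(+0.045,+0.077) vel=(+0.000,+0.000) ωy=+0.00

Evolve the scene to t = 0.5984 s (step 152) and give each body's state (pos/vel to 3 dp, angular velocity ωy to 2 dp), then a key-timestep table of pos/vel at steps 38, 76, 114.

State at t = 0.5984 s:
  obj    pos=(+0.333,-0.015) vel=(+0.961,-0.307) ωy=+15.27

Key-timestep trajectory:
   step    t(s)  obj.x    obj.z    obj.vx   obj.vz 
     38  0.1496   +0.063  +0.071  +0.240  -0.077
     76  0.2992   +0.117  +0.054  +0.480  -0.153
    114  0.4488   +0.207  +0.025  +0.721  -0.230


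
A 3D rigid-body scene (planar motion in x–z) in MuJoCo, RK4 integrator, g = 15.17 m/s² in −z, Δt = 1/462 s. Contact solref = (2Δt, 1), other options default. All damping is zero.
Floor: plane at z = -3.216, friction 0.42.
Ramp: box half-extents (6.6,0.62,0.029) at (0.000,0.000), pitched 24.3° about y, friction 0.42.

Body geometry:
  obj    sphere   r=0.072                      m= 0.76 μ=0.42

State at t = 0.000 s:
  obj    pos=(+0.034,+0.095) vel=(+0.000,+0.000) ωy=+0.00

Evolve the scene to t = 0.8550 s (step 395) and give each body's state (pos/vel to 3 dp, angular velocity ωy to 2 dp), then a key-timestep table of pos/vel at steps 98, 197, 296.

State at t = 0.8550 s:
  obj    pos=(+1.520,-0.575) vel=(+3.475,-1.569) ωy=+52.95

Key-timestep trajectory:
   step    t(s)  obj.x    obj.z    obj.vx   obj.vz 
     98  0.2121   +0.126  +0.054  +0.862  -0.389
    197  0.4264   +0.404  -0.071  +1.733  -0.782
    296  0.6407   +0.868  -0.281  +2.604  -1.176


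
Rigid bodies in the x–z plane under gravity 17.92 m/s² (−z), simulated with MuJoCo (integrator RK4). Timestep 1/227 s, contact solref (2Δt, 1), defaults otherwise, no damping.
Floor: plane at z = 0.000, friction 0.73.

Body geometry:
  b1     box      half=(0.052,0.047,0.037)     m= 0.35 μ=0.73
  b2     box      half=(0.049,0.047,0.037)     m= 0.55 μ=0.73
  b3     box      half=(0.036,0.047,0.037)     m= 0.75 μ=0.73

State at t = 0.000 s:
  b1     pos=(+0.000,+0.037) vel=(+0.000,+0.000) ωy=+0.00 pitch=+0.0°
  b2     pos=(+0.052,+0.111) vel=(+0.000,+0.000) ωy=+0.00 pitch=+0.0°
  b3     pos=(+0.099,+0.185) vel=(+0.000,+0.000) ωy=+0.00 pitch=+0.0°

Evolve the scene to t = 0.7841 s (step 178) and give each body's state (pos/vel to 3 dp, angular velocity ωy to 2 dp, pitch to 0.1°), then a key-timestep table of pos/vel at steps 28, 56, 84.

State at t = 0.7841 s:
  b1     pos=(+0.000,+0.037) vel=(+0.000,+0.000) ωy=+0.00 pitch=+0.0°
  b2     pos=(+0.099,+0.049) vel=(+0.000,+0.000) ωy=+0.00 pitch=+90.0°
  b3     pos=(+0.213,+0.036) vel=(+0.000,+0.000) ωy=+0.00 pitch=+90.0°

Key-timestep trajectory:
   step    t(s)  b1.x    b1.z    b1.vx   b1.vz   b2.x    b2.z    b2.vx   b2.vz   b3.x    b3.z    b3.vx   b3.vz 
     28  0.1233   +0.000  +0.037  -0.002  +0.001   +0.067  +0.108  +0.274  -0.137   +0.142  +0.154  +0.668  -0.741
     56  0.2467   +0.000  +0.037  +0.000  +0.000   +0.099  +0.048  -0.041  +0.092   +0.225  +0.043  +0.257  +0.286
     84  0.3700   +0.000  +0.037  +0.000  +0.000   +0.099  +0.049  +0.000  +0.000   +0.227  +0.046  -0.251  -0.126


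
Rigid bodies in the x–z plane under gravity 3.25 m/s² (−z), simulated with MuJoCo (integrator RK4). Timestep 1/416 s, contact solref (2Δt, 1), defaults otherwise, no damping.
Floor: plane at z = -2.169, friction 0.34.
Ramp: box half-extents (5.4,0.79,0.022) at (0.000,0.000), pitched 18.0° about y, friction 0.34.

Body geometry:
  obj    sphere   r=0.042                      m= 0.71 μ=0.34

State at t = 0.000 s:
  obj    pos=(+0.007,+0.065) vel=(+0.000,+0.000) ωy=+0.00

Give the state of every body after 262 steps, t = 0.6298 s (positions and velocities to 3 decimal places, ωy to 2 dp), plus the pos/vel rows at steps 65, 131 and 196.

State at t = 0.6298 s:
  obj    pos=(+0.142,+0.021) vel=(+0.430,-0.140) ωy=+10.76

Key-timestep trajectory:
   step    t(s)  obj.x    obj.z    obj.vx   obj.vz 
     65  0.1562   +0.015  +0.062  +0.107  -0.035
    131  0.3149   +0.041  +0.054  +0.215  -0.070
    196  0.4712   +0.083  +0.040  +0.321  -0.104


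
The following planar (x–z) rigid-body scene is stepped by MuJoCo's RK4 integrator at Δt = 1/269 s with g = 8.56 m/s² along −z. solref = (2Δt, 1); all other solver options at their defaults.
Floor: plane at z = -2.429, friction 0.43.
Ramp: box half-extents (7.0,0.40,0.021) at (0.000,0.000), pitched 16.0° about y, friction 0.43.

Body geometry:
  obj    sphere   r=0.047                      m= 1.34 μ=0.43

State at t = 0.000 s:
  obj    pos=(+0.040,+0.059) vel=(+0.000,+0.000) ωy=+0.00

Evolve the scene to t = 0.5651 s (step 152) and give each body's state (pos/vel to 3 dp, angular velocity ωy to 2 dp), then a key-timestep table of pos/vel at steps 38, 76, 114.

State at t = 0.5651 s:
  obj    pos=(+0.299,-0.015) vel=(+0.915,-0.263) ωy=+20.26

Key-timestep trajectory:
   step    t(s)  obj.x    obj.z    obj.vx   obj.vz 
     38  0.1413   +0.056  +0.055  +0.229  -0.066
     76  0.2825   +0.105  +0.041  +0.458  -0.131
    114  0.4238   +0.186  +0.018  +0.687  -0.197


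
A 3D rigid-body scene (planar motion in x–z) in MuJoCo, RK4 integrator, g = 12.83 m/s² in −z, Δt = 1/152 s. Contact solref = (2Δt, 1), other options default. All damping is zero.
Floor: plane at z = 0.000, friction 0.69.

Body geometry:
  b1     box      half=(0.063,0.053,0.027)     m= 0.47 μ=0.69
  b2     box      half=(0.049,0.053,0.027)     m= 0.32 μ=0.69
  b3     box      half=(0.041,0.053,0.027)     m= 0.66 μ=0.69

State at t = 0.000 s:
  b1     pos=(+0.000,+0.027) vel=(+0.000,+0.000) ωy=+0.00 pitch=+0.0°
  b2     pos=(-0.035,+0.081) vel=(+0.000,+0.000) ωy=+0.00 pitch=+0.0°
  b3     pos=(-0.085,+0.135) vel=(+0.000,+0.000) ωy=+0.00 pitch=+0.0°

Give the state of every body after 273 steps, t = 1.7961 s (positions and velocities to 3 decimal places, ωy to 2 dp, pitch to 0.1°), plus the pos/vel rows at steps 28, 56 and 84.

State at t = 1.7961 s:
  b1     pos=(+0.000,+0.027) vel=(+0.000,+0.000) ωy=+0.00 pitch=+0.0°
  b2     pos=(-0.100,+0.049) vel=(+0.000,+0.000) ωy=+0.00 pitch=-90.0°
  b3     pos=(-0.245,+0.027) vel=(+0.000,+0.000) ωy=+0.00 pitch=+180.0°

Key-timestep trajectory:
   step    t(s)  b1.x    b1.z    b1.vx   b1.vz   b2.x    b2.z    b2.vx   b2.vz   b3.x    b3.z    b3.vx   b3.vz 
     28  0.1842   +0.000  +0.027  +0.001  +0.000   -0.045  +0.088  -0.146  +0.078   -0.110  +0.123  -0.317  -0.228
     56  0.3684   +0.000  +0.027  +0.000  +0.000   -0.105  +0.047  -0.137  +0.192   -0.191  +0.048  -0.341  +0.115
     84  0.5526   +0.000  +0.027  +0.000  +0.000   -0.096  +0.051  -0.038  -0.006   -0.245  +0.026  +0.022  +0.038


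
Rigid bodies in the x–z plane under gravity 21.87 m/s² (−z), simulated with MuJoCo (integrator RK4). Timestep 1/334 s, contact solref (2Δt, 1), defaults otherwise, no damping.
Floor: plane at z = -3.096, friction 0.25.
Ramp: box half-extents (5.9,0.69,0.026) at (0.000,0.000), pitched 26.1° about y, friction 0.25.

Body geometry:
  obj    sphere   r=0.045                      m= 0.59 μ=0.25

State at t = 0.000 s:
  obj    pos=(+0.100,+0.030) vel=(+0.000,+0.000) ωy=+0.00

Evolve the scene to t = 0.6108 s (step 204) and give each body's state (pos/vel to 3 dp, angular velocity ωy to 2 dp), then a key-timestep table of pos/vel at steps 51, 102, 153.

State at t = 0.6108 s:
  obj    pos=(+1.251,-0.534) vel=(+3.770,-1.847) ωy=+93.26

Key-timestep trajectory:
   step    t(s)  obj.x    obj.z    obj.vx   obj.vz 
     51  0.1527   +0.172  -0.005  +0.943  -0.462
    102  0.3054   +0.388  -0.111  +1.885  -0.923
    153  0.4581   +0.748  -0.287  +2.827  -1.385


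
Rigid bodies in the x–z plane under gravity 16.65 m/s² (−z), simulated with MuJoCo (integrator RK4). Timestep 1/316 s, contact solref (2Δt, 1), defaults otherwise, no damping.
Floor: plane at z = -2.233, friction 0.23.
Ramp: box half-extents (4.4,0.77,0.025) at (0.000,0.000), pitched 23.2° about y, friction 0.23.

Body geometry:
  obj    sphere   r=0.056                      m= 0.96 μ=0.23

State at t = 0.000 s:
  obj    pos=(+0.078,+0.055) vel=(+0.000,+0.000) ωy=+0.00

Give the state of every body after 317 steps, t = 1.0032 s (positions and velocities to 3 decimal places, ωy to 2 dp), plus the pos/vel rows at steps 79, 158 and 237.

State at t = 1.0032 s:
  obj    pos=(+2.245,-0.874) vel=(+4.320,-1.852) ωy=+83.92

Key-timestep trajectory:
   step    t(s)  obj.x    obj.z    obj.vx   obj.vz 
     79  0.2500   +0.213  -0.003  +1.077  -0.461
    158  0.5000   +0.616  -0.176  +2.153  -0.923
    237  0.7500   +1.289  -0.464  +3.230  -1.384


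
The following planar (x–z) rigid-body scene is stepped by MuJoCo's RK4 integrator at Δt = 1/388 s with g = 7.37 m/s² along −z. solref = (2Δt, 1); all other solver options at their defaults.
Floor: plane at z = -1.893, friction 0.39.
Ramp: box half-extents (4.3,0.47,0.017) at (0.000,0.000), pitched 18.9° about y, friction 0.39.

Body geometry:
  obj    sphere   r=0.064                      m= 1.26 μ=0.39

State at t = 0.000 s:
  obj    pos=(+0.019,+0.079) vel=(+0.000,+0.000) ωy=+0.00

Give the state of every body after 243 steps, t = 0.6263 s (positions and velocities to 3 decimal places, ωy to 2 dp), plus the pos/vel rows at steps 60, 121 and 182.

State at t = 0.6263 s:
  obj    pos=(+0.335,-0.029) vel=(+1.010,-0.346) ωy=+16.68

Key-timestep trajectory:
   step    t(s)  obj.x    obj.z    obj.vx   obj.vz 
     60  0.1546   +0.038  +0.072  +0.250  -0.085
    121  0.3119   +0.097  +0.052  +0.503  -0.172
    182  0.4691   +0.197  +0.018  +0.757  -0.259


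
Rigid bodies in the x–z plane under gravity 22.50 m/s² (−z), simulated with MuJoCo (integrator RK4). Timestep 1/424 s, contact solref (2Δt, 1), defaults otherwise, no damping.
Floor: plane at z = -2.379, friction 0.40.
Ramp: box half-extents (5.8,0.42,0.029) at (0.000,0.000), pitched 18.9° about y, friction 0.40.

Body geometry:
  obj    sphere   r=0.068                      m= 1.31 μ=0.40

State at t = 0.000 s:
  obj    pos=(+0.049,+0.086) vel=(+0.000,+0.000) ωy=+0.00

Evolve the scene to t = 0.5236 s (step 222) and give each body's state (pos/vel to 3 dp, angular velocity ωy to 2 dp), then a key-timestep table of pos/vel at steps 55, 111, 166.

State at t = 0.5236 s:
  obj    pos=(+0.724,-0.145) vel=(+2.579,-0.883) ωy=+40.08

Key-timestep trajectory:
   step    t(s)  obj.x    obj.z    obj.vx   obj.vz 
     55  0.1297   +0.090  +0.072  +0.639  -0.219
    111  0.2618   +0.218  +0.028  +1.289  -0.441
    166  0.3915   +0.426  -0.043  +1.928  -0.660
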